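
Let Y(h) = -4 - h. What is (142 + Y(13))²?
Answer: 15625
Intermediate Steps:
(142 + Y(13))² = (142 + (-4 - 1*13))² = (142 + (-4 - 13))² = (142 - 17)² = 125² = 15625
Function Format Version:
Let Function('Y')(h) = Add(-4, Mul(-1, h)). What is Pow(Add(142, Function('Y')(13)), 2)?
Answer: 15625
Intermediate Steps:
Pow(Add(142, Function('Y')(13)), 2) = Pow(Add(142, Add(-4, Mul(-1, 13))), 2) = Pow(Add(142, Add(-4, -13)), 2) = Pow(Add(142, -17), 2) = Pow(125, 2) = 15625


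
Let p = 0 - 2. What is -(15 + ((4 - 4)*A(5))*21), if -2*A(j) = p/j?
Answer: -15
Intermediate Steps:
p = -2
A(j) = 1/j (A(j) = -(-1)/j = 1/j)
-(15 + ((4 - 4)*A(5))*21) = -(15 + ((4 - 4)/5)*21) = -(15 + (0*(⅕))*21) = -(15 + 0*21) = -(15 + 0) = -1*15 = -15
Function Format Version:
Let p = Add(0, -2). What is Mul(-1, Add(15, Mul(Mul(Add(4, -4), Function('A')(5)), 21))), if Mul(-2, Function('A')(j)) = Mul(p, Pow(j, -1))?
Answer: -15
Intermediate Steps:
p = -2
Function('A')(j) = Pow(j, -1) (Function('A')(j) = Mul(Rational(-1, 2), Mul(-2, Pow(j, -1))) = Pow(j, -1))
Mul(-1, Add(15, Mul(Mul(Add(4, -4), Function('A')(5)), 21))) = Mul(-1, Add(15, Mul(Mul(Add(4, -4), Pow(5, -1)), 21))) = Mul(-1, Add(15, Mul(Mul(0, Rational(1, 5)), 21))) = Mul(-1, Add(15, Mul(0, 21))) = Mul(-1, Add(15, 0)) = Mul(-1, 15) = -15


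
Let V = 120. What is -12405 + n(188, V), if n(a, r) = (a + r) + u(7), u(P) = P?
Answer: -12090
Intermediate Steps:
n(a, r) = 7 + a + r (n(a, r) = (a + r) + 7 = 7 + a + r)
-12405 + n(188, V) = -12405 + (7 + 188 + 120) = -12405 + 315 = -12090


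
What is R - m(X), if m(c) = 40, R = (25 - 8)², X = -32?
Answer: 249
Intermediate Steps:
R = 289 (R = 17² = 289)
R - m(X) = 289 - 1*40 = 289 - 40 = 249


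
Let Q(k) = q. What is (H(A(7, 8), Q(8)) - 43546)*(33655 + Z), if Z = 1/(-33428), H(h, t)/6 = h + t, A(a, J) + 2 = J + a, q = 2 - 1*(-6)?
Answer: -12212084924845/8357 ≈ -1.4613e+9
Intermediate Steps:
q = 8 (q = 2 + 6 = 8)
Q(k) = 8
A(a, J) = -2 + J + a (A(a, J) = -2 + (J + a) = -2 + J + a)
H(h, t) = 6*h + 6*t (H(h, t) = 6*(h + t) = 6*h + 6*t)
Z = -1/33428 ≈ -2.9915e-5
(H(A(7, 8), Q(8)) - 43546)*(33655 + Z) = ((6*(-2 + 8 + 7) + 6*8) - 43546)*(33655 - 1/33428) = ((6*13 + 48) - 43546)*(1125019339/33428) = ((78 + 48) - 43546)*(1125019339/33428) = (126 - 43546)*(1125019339/33428) = -43420*1125019339/33428 = -12212084924845/8357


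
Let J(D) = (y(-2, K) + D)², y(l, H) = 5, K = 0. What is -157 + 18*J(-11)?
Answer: 491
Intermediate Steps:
J(D) = (5 + D)²
-157 + 18*J(-11) = -157 + 18*(5 - 11)² = -157 + 18*(-6)² = -157 + 18*36 = -157 + 648 = 491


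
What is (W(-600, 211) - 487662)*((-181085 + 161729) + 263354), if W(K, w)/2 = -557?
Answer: -119260366448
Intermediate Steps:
W(K, w) = -1114 (W(K, w) = 2*(-557) = -1114)
(W(-600, 211) - 487662)*((-181085 + 161729) + 263354) = (-1114 - 487662)*((-181085 + 161729) + 263354) = -488776*(-19356 + 263354) = -488776*243998 = -119260366448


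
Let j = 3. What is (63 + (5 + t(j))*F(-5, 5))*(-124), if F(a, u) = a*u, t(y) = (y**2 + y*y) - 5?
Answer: 47988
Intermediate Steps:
t(y) = -5 + 2*y**2 (t(y) = (y**2 + y**2) - 5 = 2*y**2 - 5 = -5 + 2*y**2)
(63 + (5 + t(j))*F(-5, 5))*(-124) = (63 + (5 + (-5 + 2*3**2))*(-5*5))*(-124) = (63 + (5 + (-5 + 2*9))*(-25))*(-124) = (63 + (5 + (-5 + 18))*(-25))*(-124) = (63 + (5 + 13)*(-25))*(-124) = (63 + 18*(-25))*(-124) = (63 - 450)*(-124) = -387*(-124) = 47988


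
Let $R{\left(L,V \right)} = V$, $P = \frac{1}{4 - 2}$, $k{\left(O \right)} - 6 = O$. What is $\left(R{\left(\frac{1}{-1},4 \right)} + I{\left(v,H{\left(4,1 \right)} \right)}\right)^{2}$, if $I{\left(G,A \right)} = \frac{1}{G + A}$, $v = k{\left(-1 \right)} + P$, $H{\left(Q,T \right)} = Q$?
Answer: $\frac{6084}{361} \approx 16.853$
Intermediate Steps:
$k{\left(O \right)} = 6 + O$
$P = \frac{1}{2} \approx 0.5$
$v = \frac{11}{2}$ ($v = \left(6 - 1\right) + \frac{1}{2} = 5 + \frac{1}{2} = \frac{11}{2} \approx 5.5$)
$I{\left(G,A \right)} = \frac{1}{A + G}$
$\left(R{\left(\frac{1}{-1},4 \right)} + I{\left(v,H{\left(4,1 \right)} \right)}\right)^{2} = \left(4 + \frac{1}{4 + \frac{11}{2}}\right)^{2} = \left(4 + \frac{1}{\frac{19}{2}}\right)^{2} = \left(4 + \frac{2}{19}\right)^{2} = \left(\frac{78}{19}\right)^{2} = \frac{6084}{361}$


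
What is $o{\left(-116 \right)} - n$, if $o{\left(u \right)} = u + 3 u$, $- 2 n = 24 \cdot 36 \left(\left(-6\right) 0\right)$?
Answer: $-464$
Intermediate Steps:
$n = 0$ ($n = - \frac{24 \cdot 36 \left(\left(-6\right) 0\right)}{2} = - \frac{864 \cdot 0}{2} = \left(- \frac{1}{2}\right) 0 = 0$)
$o{\left(u \right)} = 4 u$
$o{\left(-116 \right)} - n = 4 \left(-116\right) - 0 = -464 + 0 = -464$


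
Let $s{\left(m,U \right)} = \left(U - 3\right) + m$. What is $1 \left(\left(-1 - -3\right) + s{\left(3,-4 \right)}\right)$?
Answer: $-2$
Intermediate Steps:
$s{\left(m,U \right)} = -3 + U + m$ ($s{\left(m,U \right)} = \left(-3 + U\right) + m = -3 + U + m$)
$1 \left(\left(-1 - -3\right) + s{\left(3,-4 \right)}\right) = 1 \left(\left(-1 - -3\right) - 4\right) = 1 \left(\left(-1 + 3\right) - 4\right) = 1 \left(2 - 4\right) = 1 \left(-2\right) = -2$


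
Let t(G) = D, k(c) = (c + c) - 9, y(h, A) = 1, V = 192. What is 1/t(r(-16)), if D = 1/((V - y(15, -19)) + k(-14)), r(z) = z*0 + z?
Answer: 154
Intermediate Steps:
r(z) = z (r(z) = 0 + z = z)
k(c) = -9 + 2*c (k(c) = 2*c - 9 = -9 + 2*c)
D = 1/154 (D = 1/((192 - 1*1) + (-9 + 2*(-14))) = 1/((192 - 1) + (-9 - 28)) = 1/(191 - 37) = 1/154 ≈ 0.0064935)
t(G) = 1/154
1/t(r(-16)) = 1/(1/154) = 154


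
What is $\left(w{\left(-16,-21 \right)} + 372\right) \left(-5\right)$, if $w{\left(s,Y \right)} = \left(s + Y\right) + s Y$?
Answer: $-3355$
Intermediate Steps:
$w{\left(s,Y \right)} = Y + s + Y s$ ($w{\left(s,Y \right)} = \left(Y + s\right) + Y s = Y + s + Y s$)
$\left(w{\left(-16,-21 \right)} + 372\right) \left(-5\right) = \left(\left(-21 - 16 - -336\right) + 372\right) \left(-5\right) = \left(\left(-21 - 16 + 336\right) + 372\right) \left(-5\right) = \left(299 + 372\right) \left(-5\right) = 671 \left(-5\right) = -3355$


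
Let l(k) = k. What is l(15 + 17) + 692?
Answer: 724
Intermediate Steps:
l(15 + 17) + 692 = (15 + 17) + 692 = 32 + 692 = 724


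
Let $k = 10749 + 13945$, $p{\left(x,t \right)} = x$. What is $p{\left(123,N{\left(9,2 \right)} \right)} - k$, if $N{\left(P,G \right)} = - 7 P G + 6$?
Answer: $-24571$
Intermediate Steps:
$N{\left(P,G \right)} = 6 - 7 G P$ ($N{\left(P,G \right)} = - 7 G P + 6 = 6 - 7 G P$)
$k = 24694$
$p{\left(123,N{\left(9,2 \right)} \right)} - k = 123 - 24694 = -24571$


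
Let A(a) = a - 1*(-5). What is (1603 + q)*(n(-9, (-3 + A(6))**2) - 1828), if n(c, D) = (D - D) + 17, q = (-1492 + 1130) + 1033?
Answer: -4118214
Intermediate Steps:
A(a) = 5 + a (A(a) = a + 5 = 5 + a)
q = 671 (q = -362 + 1033 = 671)
n(c, D) = 17 (n(c, D) = 0 + 17 = 17)
(1603 + q)*(n(-9, (-3 + A(6))**2) - 1828) = (1603 + 671)*(17 - 1828) = 2274*(-1811) = -4118214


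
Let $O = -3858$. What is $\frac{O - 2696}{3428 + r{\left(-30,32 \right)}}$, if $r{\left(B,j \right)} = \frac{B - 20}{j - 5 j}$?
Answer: $- \frac{419456}{219417} \approx -1.9117$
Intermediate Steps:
$r{\left(B,j \right)} = - \frac{-20 + B}{4 j}$ ($r{\left(B,j \right)} = \frac{-20 + B}{\left(-4\right) j} = \left(-20 + B\right) \left(- \frac{1}{4 j}\right) = - \frac{-20 + B}{4 j}$)
$\frac{O - 2696}{3428 + r{\left(-30,32 \right)}} = \frac{-3858 - 2696}{3428 + \frac{20 - -30}{4 \cdot 32}} = - \frac{6554}{3428 + \frac{1}{4} \cdot \frac{1}{32} \left(20 + 30\right)} = - \frac{6554}{3428 + \frac{1}{4} \cdot \frac{1}{32} \cdot 50} = - \frac{6554}{3428 + \frac{25}{64}} = - \frac{6554}{\frac{219417}{64}} = \left(-6554\right) \frac{64}{219417} = - \frac{419456}{219417}$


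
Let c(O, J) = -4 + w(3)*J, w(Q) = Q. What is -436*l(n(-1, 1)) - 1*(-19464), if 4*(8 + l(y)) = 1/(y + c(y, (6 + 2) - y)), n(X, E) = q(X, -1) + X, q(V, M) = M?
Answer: 550739/24 ≈ 22947.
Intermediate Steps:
c(O, J) = -4 + 3*J
n(X, E) = -1 + X
l(y) = -8 + 1/(4*(20 - 2*y)) (l(y) = -8 + 1/(4*(y + (-4 + 3*((6 + 2) - y)))) = -8 + 1/(4*(y + (-4 + 3*(8 - y)))) = -8 + 1/(4*(y + (-4 + (24 - 3*y)))) = -8 + 1/(4*(y + (20 - 3*y))) = -8 + 1/(4*(20 - 2*y)))
-436*l(n(-1, 1)) - 1*(-19464) = -109*(639 - 64*(-1 - 1))/(2*(-10 + (-1 - 1))) - 1*(-19464) = -109*(639 - 64*(-2))/(2*(-10 - 2)) + 19464 = -109*(639 + 128)/(2*(-12)) + 19464 = -109*(-1)*767/(2*12) + 19464 = -436*(-767/96) + 19464 = 83603/24 + 19464 = 550739/24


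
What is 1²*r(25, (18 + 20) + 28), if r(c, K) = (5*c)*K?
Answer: 8250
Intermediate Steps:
r(c, K) = 5*K*c
1²*r(25, (18 + 20) + 28) = 1²*(5*((18 + 20) + 28)*25) = 1*(5*(38 + 28)*25) = 1*(5*66*25) = 1*8250 = 8250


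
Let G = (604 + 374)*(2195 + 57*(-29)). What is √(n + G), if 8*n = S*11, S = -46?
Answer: √2120051/2 ≈ 728.02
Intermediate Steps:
G = 530076 (G = 978*(2195 - 1653) = 978*542 = 530076)
n = -253/4 (n = (-46*11)/8 = (⅛)*(-506) = -253/4 ≈ -63.250)
√(n + G) = √(-253/4 + 530076) = √(2120051/4) = √2120051/2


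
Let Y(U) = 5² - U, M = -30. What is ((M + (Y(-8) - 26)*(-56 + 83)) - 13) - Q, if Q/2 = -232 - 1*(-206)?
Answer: 198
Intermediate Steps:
Q = -52 (Q = 2*(-232 - 1*(-206)) = 2*(-232 + 206) = 2*(-26) = -52)
Y(U) = 25 - U
((M + (Y(-8) - 26)*(-56 + 83)) - 13) - Q = ((-30 + ((25 - 1*(-8)) - 26)*(-56 + 83)) - 13) - 1*(-52) = ((-30 + ((25 + 8) - 26)*27) - 13) + 52 = ((-30 + (33 - 26)*27) - 13) + 52 = ((-30 + 7*27) - 13) + 52 = ((-30 + 189) - 13) + 52 = (159 - 13) + 52 = 146 + 52 = 198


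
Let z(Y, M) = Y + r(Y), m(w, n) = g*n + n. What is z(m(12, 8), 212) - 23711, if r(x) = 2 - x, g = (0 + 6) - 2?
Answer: -23709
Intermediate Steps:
g = 4 (g = 6 - 2 = 4)
m(w, n) = 5*n (m(w, n) = 4*n + n = 5*n)
z(Y, M) = 2 (z(Y, M) = Y + (2 - Y) = 2)
z(m(12, 8), 212) - 23711 = 2 - 23711 = -23709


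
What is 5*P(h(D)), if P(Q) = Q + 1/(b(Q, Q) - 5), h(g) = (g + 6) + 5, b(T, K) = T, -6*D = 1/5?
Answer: 59791/1074 ≈ 55.671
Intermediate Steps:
D = -1/30 (D = -⅙/5 = -⅙*⅕ = -1/30 ≈ -0.033333)
h(g) = 11 + g (h(g) = (6 + g) + 5 = 11 + g)
P(Q) = Q + 1/(-5 + Q) (P(Q) = Q + 1/(Q - 5) = Q + 1/(-5 + Q))
5*P(h(D)) = 5*((1 + (11 - 1/30)² - 5*(11 - 1/30))/(-5 + (11 - 1/30))) = 5*((1 + (329/30)² - 5*329/30)/(-5 + 329/30)) = 5*((1 + 108241/900 - 329/6)/(179/30)) = 5*((30/179)*(59791/900)) = 5*(59791/5370) = 59791/1074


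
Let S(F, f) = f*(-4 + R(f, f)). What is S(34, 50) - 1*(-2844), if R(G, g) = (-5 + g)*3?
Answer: 9394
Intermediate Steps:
R(G, g) = -15 + 3*g
S(F, f) = f*(-19 + 3*f) (S(F, f) = f*(-4 + (-15 + 3*f)) = f*(-19 + 3*f))
S(34, 50) - 1*(-2844) = 50*(-19 + 3*50) - 1*(-2844) = 50*(-19 + 150) + 2844 = 50*131 + 2844 = 6550 + 2844 = 9394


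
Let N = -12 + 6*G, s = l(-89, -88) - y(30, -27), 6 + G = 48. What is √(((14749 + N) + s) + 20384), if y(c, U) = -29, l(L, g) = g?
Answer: √35314 ≈ 187.92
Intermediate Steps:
G = 42 (G = -6 + 48 = 42)
s = -59 (s = -88 - 1*(-29) = -88 + 29 = -59)
N = 240 (N = -12 + 6*42 = -12 + 252 = 240)
√(((14749 + N) + s) + 20384) = √(((14749 + 240) - 59) + 20384) = √((14989 - 59) + 20384) = √(14930 + 20384) = √35314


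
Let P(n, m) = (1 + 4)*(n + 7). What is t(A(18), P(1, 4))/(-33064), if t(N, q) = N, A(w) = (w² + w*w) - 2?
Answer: -323/16532 ≈ -0.019538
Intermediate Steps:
A(w) = -2 + 2*w² (A(w) = (w² + w²) - 2 = 2*w² - 2 = -2 + 2*w²)
P(n, m) = 35 + 5*n (P(n, m) = 5*(7 + n) = 35 + 5*n)
t(A(18), P(1, 4))/(-33064) = (-2 + 2*18²)/(-33064) = (-2 + 2*324)*(-1/33064) = (-2 + 648)*(-1/33064) = 646*(-1/33064) = -323/16532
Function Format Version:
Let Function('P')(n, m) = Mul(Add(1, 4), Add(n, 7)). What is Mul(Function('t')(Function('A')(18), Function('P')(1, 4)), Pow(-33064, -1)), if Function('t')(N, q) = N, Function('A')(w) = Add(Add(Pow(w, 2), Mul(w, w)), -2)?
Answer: Rational(-323, 16532) ≈ -0.019538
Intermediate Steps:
Function('A')(w) = Add(-2, Mul(2, Pow(w, 2))) (Function('A')(w) = Add(Add(Pow(w, 2), Pow(w, 2)), -2) = Add(Mul(2, Pow(w, 2)), -2) = Add(-2, Mul(2, Pow(w, 2))))
Function('P')(n, m) = Add(35, Mul(5, n)) (Function('P')(n, m) = Mul(5, Add(7, n)) = Add(35, Mul(5, n)))
Mul(Function('t')(Function('A')(18), Function('P')(1, 4)), Pow(-33064, -1)) = Mul(Add(-2, Mul(2, Pow(18, 2))), Pow(-33064, -1)) = Mul(Add(-2, Mul(2, 324)), Rational(-1, 33064)) = Mul(Add(-2, 648), Rational(-1, 33064)) = Mul(646, Rational(-1, 33064)) = Rational(-323, 16532)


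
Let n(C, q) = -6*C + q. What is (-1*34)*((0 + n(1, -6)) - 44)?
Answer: 1904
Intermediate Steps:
n(C, q) = q - 6*C
(-1*34)*((0 + n(1, -6)) - 44) = (-1*34)*((0 + (-6 - 6*1)) - 44) = -34*((0 + (-6 - 6)) - 44) = -34*((0 - 12) - 44) = -34*(-12 - 44) = -34*(-56) = 1904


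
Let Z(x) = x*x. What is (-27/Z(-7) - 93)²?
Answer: 21013056/2401 ≈ 8751.8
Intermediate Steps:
Z(x) = x²
(-27/Z(-7) - 93)² = (-27/((-7)²) - 93)² = (-27/49 - 93)² = (-4584/49)² = 21013056/2401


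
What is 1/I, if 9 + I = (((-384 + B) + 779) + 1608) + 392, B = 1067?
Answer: 1/3453 ≈ 0.00028960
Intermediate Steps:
I = 3453 (I = -9 + ((((-384 + 1067) + 779) + 1608) + 392) = -9 + (((683 + 779) + 1608) + 392) = -9 + ((1462 + 1608) + 392) = -9 + (3070 + 392) = -9 + 3462 = 3453)
1/I = 1/3453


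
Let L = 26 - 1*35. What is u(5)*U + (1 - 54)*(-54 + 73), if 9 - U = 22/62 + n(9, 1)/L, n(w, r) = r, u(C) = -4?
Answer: -290725/279 ≈ -1042.0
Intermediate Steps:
L = -9 (L = 26 - 35 = -9)
U = 2443/279 (U = 9 - (22/62 + 1/(-9)) = 9 - (22*(1/62) + 1*(-⅑)) = 9 - (11/31 - ⅑) = 9 - 1*68/279 = 9 - 68/279 = 2443/279 ≈ 8.7563)
u(5)*U + (1 - 54)*(-54 + 73) = -4*2443/279 + (1 - 54)*(-54 + 73) = -9772/279 - 53*19 = -9772/279 - 1007 = -290725/279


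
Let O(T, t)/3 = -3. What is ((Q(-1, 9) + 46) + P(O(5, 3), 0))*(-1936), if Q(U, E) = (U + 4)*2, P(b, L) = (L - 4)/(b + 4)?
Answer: -511104/5 ≈ -1.0222e+5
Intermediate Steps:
O(T, t) = -9 (O(T, t) = 3*(-3) = -9)
P(b, L) = (-4 + L)/(4 + b)
Q(U, E) = 8 + 2*U (Q(U, E) = (4 + U)*2 = 8 + 2*U)
((Q(-1, 9) + 46) + P(O(5, 3), 0))*(-1936) = (((8 + 2*(-1)) + 46) + (-4 + 0)/(4 - 9))*(-1936) = (((8 - 2) + 46) - 4/(-5))*(-1936) = ((6 + 46) - ⅕*(-4))*(-1936) = (52 + ⅘)*(-1936) = (264/5)*(-1936) = -511104/5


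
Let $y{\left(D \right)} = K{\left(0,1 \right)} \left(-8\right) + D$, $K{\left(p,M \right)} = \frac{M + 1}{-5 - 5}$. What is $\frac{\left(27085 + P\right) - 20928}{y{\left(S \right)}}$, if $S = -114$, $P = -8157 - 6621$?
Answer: $\frac{43105}{562} \approx 76.699$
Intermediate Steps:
$P = -14778$
$K{\left(p,M \right)} = - \frac{1}{10} - \frac{M}{10}$ ($K{\left(p,M \right)} = \frac{1 + M}{-10} = \left(1 + M\right) \left(- \frac{1}{10}\right) = - \frac{1}{10} - \frac{M}{10}$)
$y{\left(D \right)} = \frac{8}{5} + D$ ($y{\left(D \right)} = \left(- \frac{1}{10} - \frac{1}{10}\right) \left(-8\right) + D = \left(- \frac{1}{5}\right) \left(-8\right) + D = \frac{8}{5} + D$)
$\frac{\left(27085 + P\right) - 20928}{y{\left(S \right)}} = \frac{\left(27085 - 14778\right) - 20928}{\frac{8}{5} - 114} = \frac{12307 - 20928}{- \frac{562}{5}} = \left(-8621\right) \left(- \frac{5}{562}\right) = \frac{43105}{562}$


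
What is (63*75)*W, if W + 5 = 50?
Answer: 212625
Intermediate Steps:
W = 45 (W = -5 + 50 = 45)
(63*75)*W = (63*75)*45 = 4725*45 = 212625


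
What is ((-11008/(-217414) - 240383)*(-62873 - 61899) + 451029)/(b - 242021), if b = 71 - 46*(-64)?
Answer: -3260504751119347/25981625242 ≈ -1.2549e+5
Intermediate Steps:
b = 3015 (b = 71 + 2944 = 3015)
((-11008/(-217414) - 240383)*(-62873 - 61899) + 451029)/(b - 242021) = ((-11008/(-217414) - 240383)*(-62873 - 61899) + 451029)/(3015 - 242021) = ((-11008*(-1/217414) - 240383)*(-124772) + 451029)/(-239006) = ((5504/108707 - 240383)*(-124772) + 451029)*(-1/239006) = (-26131309277/108707*(-124772) + 451029)*(-1/239006) = (3260455721109844/108707 + 451029)*(-1/239006) = (3260504751119347/108707)*(-1/239006) = -3260504751119347/25981625242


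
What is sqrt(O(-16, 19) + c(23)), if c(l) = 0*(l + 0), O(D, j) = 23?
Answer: sqrt(23) ≈ 4.7958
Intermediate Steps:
c(l) = 0 (c(l) = 0*l = 0)
sqrt(O(-16, 19) + c(23)) = sqrt(23 + 0) = sqrt(23)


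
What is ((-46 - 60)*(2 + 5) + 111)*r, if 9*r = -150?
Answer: 31550/3 ≈ 10517.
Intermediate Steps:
r = -50/3 (r = (1/9)*(-150) = -50/3 ≈ -16.667)
((-46 - 60)*(2 + 5) + 111)*r = ((-46 - 60)*(2 + 5) + 111)*(-50/3) = (-106*7 + 111)*(-50/3) = (-742 + 111)*(-50/3) = -631*(-50/3) = 31550/3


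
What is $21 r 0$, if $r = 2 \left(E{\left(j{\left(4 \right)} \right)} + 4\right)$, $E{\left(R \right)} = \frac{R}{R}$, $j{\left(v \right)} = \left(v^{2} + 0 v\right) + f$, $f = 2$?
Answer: $0$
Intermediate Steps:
$j{\left(v \right)} = 2 + v^{2}$ ($j{\left(v \right)} = \left(v^{2} + 0 v\right) + 2 = \left(v^{2} + 0\right) + 2 = v^{2} + 2 = 2 + v^{2}$)
$E{\left(R \right)} = 1$
$r = 10$ ($r = 2 \left(1 + 4\right) = 2 \cdot 5 = 10$)
$21 r 0 = 21 \cdot 10 \cdot 0 = 210 \cdot 0 = 0$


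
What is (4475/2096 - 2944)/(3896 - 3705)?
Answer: -6166149/400336 ≈ -15.402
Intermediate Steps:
(4475/2096 - 2944)/(3896 - 3705) = (4475*(1/2096) - 2944)/191 = (4475/2096 - 2944)*(1/191) = -6166149/2096*1/191 = -6166149/400336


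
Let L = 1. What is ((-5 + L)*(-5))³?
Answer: 8000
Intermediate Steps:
((-5 + L)*(-5))³ = ((-5 + 1)*(-5))³ = (-4*(-5))³ = 20³ = 8000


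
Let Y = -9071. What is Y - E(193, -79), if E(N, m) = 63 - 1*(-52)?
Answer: -9186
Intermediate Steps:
E(N, m) = 115 (E(N, m) = 63 + 52 = 115)
Y - E(193, -79) = -9071 - 1*115 = -9071 - 115 = -9186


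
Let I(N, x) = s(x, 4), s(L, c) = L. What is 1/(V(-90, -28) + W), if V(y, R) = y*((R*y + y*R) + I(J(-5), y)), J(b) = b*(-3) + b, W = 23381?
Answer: -1/422119 ≈ -2.3690e-6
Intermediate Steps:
J(b) = -2*b (J(b) = -3*b + b = -2*b)
I(N, x) = x
V(y, R) = y*(y + 2*R*y) (V(y, R) = y*((R*y + y*R) + y) = y*((R*y + R*y) + y) = y*(2*R*y + y) = y*(y + 2*R*y))
1/(V(-90, -28) + W) = 1/((-90)²*(1 + 2*(-28)) + 23381) = 1/(8100*(1 - 56) + 23381) = 1/(8100*(-55) + 23381) = 1/(-445500 + 23381) = 1/(-422119) = -1/422119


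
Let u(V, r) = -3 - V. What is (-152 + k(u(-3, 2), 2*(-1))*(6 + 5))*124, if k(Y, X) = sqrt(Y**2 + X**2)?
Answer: -16120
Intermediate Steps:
k(Y, X) = sqrt(X**2 + Y**2)
(-152 + k(u(-3, 2), 2*(-1))*(6 + 5))*124 = (-152 + sqrt((2*(-1))**2 + (-3 - 1*(-3))**2)*(6 + 5))*124 = (-152 + sqrt((-2)**2 + (-3 + 3)**2)*11)*124 = (-152 + sqrt(4 + 0**2)*11)*124 = (-152 + sqrt(4 + 0)*11)*124 = (-152 + sqrt(4)*11)*124 = (-152 + 2*11)*124 = (-152 + 22)*124 = -130*124 = -16120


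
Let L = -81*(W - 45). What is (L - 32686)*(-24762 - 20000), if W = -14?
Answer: 1249173134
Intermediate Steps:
L = 4779 (L = -81*(-14 - 45) = -81*(-59) = 4779)
(L - 32686)*(-24762 - 20000) = (4779 - 32686)*(-24762 - 20000) = -27907*(-44762) = 1249173134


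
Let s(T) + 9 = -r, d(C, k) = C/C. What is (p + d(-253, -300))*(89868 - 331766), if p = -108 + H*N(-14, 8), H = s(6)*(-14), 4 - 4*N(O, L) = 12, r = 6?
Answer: 127480246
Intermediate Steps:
d(C, k) = 1
s(T) = -15 (s(T) = -9 - 1*6 = -9 - 6 = -15)
N(O, L) = -2 (N(O, L) = 1 - ¼*12 = 1 - 3 = -2)
H = 210 (H = -15*(-14) = 210)
p = -528 (p = -108 + 210*(-2) = -108 - 420 = -528)
(p + d(-253, -300))*(89868 - 331766) = (-528 + 1)*(89868 - 331766) = -527*(-241898) = 127480246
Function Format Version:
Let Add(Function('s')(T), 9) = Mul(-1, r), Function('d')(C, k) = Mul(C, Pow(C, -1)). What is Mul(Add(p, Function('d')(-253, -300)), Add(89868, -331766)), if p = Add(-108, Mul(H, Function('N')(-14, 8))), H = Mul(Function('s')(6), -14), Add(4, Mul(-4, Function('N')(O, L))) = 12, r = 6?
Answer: 127480246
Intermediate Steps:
Function('d')(C, k) = 1
Function('s')(T) = -15 (Function('s')(T) = Add(-9, Mul(-1, 6)) = Add(-9, -6) = -15)
Function('N')(O, L) = -2 (Function('N')(O, L) = Add(1, Mul(Rational(-1, 4), 12)) = Add(1, -3) = -2)
H = 210 (H = Mul(-15, -14) = 210)
p = -528 (p = Add(-108, Mul(210, -2)) = Add(-108, -420) = -528)
Mul(Add(p, Function('d')(-253, -300)), Add(89868, -331766)) = Mul(Add(-528, 1), Add(89868, -331766)) = Mul(-527, -241898) = 127480246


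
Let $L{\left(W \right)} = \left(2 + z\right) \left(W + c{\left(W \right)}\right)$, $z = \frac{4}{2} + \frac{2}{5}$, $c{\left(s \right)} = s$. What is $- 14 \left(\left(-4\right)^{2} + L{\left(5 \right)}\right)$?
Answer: $-840$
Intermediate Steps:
$z = \frac{12}{5}$ ($z = 4 \cdot \frac{1}{2} + 2 \cdot \frac{1}{5} = 2 + \frac{2}{5} = \frac{12}{5} \approx 2.4$)
$L{\left(W \right)} = \frac{44 W}{5}$ ($L{\left(W \right)} = \left(2 + \frac{12}{5}\right) \left(W + W\right) = \frac{22 \cdot 2 W}{5} = \frac{44 W}{5}$)
$- 14 \left(\left(-4\right)^{2} + L{\left(5 \right)}\right) = - 14 \left(\left(-4\right)^{2} + \frac{44}{5} \cdot 5\right) = - 14 \left(16 + 44\right) = \left(-14\right) 60 = -840$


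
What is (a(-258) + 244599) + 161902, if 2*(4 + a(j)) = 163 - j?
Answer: 813415/2 ≈ 4.0671e+5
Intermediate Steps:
a(j) = 155/2 - j/2 (a(j) = -4 + (163 - j)/2 = -4 + (163/2 - j/2) = 155/2 - j/2)
(a(-258) + 244599) + 161902 = ((155/2 - ½*(-258)) + 244599) + 161902 = ((155/2 + 129) + 244599) + 161902 = (413/2 + 244599) + 161902 = 489611/2 + 161902 = 813415/2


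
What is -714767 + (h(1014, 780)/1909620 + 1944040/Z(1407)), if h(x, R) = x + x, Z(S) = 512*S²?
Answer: -686244811945368041/960095828160 ≈ -7.1477e+5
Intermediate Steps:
h(x, R) = 2*x
-714767 + (h(1014, 780)/1909620 + 1944040/Z(1407)) = -714767 + ((2*1014)/1909620 + 1944040/((512*1407²))) = -714767 + (2028*(1/1909620) + 1944040/((512*1979649))) = -714767 + (169/159135 + 1944040/1013580288) = -714767 + (169/159135 + 1944040*(1/1013580288)) = -714767 + (169/159135 + 34715/18099648) = -714767 + 2861070679/960095828160 = -686244811945368041/960095828160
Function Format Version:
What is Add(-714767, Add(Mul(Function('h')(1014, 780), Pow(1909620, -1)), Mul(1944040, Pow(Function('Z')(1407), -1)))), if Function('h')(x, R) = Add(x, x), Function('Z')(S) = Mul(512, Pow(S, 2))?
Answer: Rational(-686244811945368041, 960095828160) ≈ -7.1477e+5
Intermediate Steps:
Function('h')(x, R) = Mul(2, x)
Add(-714767, Add(Mul(Function('h')(1014, 780), Pow(1909620, -1)), Mul(1944040, Pow(Function('Z')(1407), -1)))) = Add(-714767, Add(Mul(Mul(2, 1014), Pow(1909620, -1)), Mul(1944040, Pow(Mul(512, Pow(1407, 2)), -1)))) = Add(-714767, Add(Mul(2028, Rational(1, 1909620)), Mul(1944040, Pow(Mul(512, 1979649), -1)))) = Add(-714767, Add(Rational(169, 159135), Mul(1944040, Pow(1013580288, -1)))) = Add(-714767, Add(Rational(169, 159135), Mul(1944040, Rational(1, 1013580288)))) = Add(-714767, Add(Rational(169, 159135), Rational(34715, 18099648))) = Add(-714767, Rational(2861070679, 960095828160)) = Rational(-686244811945368041, 960095828160)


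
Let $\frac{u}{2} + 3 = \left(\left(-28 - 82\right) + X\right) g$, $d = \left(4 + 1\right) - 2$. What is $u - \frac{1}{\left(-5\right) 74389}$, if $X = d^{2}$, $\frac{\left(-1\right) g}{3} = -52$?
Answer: $- \frac{11722962509}{371945} \approx -31518.0$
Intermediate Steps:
$g = 156$ ($g = \left(-3\right) \left(-52\right) = 156$)
$d = 3$ ($d = 5 - 2 = 3$)
$X = 9$ ($X = 3^{2} = 9$)
$u = -31518$ ($u = -6 + 2 \left(\left(-28 - 82\right) + 9\right) 156 = -6 + 2 \left(-110 + 9\right) 156 = -6 + 2 \left(\left(-101\right) 156\right) = -6 + 2 \left(-15756\right) = -6 - 31512 = -31518$)
$u - \frac{1}{\left(-5\right) 74389} = -31518 - \frac{1}{\left(-5\right) 74389} = -31518 - \frac{1}{-371945} = -31518 - - \frac{1}{371945} = -31518 + \frac{1}{371945} = - \frac{11722962509}{371945}$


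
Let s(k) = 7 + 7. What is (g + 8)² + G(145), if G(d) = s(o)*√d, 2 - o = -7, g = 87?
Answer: 9025 + 14*√145 ≈ 9193.6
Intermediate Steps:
o = 9 (o = 2 - 1*(-7) = 2 + 7 = 9)
s(k) = 14
G(d) = 14*√d
(g + 8)² + G(145) = (87 + 8)² + 14*√145 = 95² + 14*√145 = 9025 + 14*√145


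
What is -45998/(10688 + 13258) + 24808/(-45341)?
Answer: -1339823843/542867793 ≈ -2.4680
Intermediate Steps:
-45998/(10688 + 13258) + 24808/(-45341) = -45998/23946 + 24808*(-1/45341) = -45998*1/23946 - 24808/45341 = -22999/11973 - 24808/45341 = -1339823843/542867793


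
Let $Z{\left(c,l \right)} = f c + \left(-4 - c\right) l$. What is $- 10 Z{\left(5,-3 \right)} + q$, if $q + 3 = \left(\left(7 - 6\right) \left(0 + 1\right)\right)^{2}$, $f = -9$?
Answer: $178$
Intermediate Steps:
$Z{\left(c,l \right)} = - 9 c + l \left(-4 - c\right)$ ($Z{\left(c,l \right)} = - 9 c + \left(-4 - c\right) l = - 9 c + l \left(-4 - c\right)$)
$q = -2$ ($q = -3 + \left(\left(7 - 6\right) \left(0 + 1\right)\right)^{2} = -3 + \left(1 \cdot 1\right)^{2} = -3 + 1^{2} = -3 + 1 = -2$)
$- 10 Z{\left(5,-3 \right)} + q = - 10 \left(\left(-9\right) 5 - -12 - 5 \left(-3\right)\right) - 2 = - 10 \left(-45 + 12 + 15\right) - 2 = \left(-10\right) \left(-18\right) - 2 = 180 - 2 = 178$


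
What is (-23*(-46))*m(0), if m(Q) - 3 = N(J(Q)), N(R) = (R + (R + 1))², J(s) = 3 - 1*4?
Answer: 4232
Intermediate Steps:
J(s) = -1 (J(s) = 3 - 4 = -1)
N(R) = (1 + 2*R)² (N(R) = (R + (1 + R))² = (1 + 2*R)²)
m(Q) = 4 (m(Q) = 3 + (1 + 2*(-1))² = 3 + (1 - 2)² = 3 + (-1)² = 3 + 1 = 4)
(-23*(-46))*m(0) = -23*(-46)*4 = 1058*4 = 4232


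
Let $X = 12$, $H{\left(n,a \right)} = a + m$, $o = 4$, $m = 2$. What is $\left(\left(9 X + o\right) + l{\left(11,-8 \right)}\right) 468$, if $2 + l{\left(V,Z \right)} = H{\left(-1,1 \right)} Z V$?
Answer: $-72072$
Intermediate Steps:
$H{\left(n,a \right)} = 2 + a$ ($H{\left(n,a \right)} = a + 2 = 2 + a$)
$l{\left(V,Z \right)} = -2 + 3 V Z$ ($l{\left(V,Z \right)} = -2 + \left(2 + 1\right) Z V = -2 + 3 Z V = -2 + 3 V Z$)
$\left(\left(9 X + o\right) + l{\left(11,-8 \right)}\right) 468 = \left(\left(9 \cdot 12 + 4\right) + \left(-2 + 3 \cdot 11 \left(-8\right)\right)\right) 468 = \left(\left(108 + 4\right) - 266\right) 468 = \left(112 - 266\right) 468 = \left(-154\right) 468 = -72072$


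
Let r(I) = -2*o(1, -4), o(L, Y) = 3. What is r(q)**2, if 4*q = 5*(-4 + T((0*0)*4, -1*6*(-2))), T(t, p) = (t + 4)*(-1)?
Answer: 36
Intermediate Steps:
T(t, p) = -4 - t (T(t, p) = (4 + t)*(-1) = -4 - t)
q = -10 (q = (5*(-4 + (-4 - 0*0*4)))/4 = (5*(-4 + (-4 - 0*4)))/4 = (5*(-4 + (-4 - 1*0)))/4 = (5*(-4 + (-4 + 0)))/4 = (5*(-4 - 4))/4 = (5*(-8))/4 = (1/4)*(-40) = -10)
r(I) = -6 (r(I) = -2*3 = -6)
r(q)**2 = (-6)**2 = 36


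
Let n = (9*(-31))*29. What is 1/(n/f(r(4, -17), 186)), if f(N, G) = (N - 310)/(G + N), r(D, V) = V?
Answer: 109/455793 ≈ 0.00023914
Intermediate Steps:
n = -8091 (n = -279*29 = -8091)
f(N, G) = (-310 + N)/(G + N)
1/(n/f(r(4, -17), 186)) = 1/(-8091*(186 - 17)/(-310 - 17)) = 1/(-8091/(-327/169)) = 1/(-8091*(-169/327)) = 1/(455793/109) = 109/455793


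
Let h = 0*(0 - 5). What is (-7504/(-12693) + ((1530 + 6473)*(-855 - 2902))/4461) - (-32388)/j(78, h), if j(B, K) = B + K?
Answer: -517253514857/81789461 ≈ -6324.2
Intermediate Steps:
h = 0 (h = 0*(-5) = 0)
(-7504/(-12693) + ((1530 + 6473)*(-855 - 2902))/4461) - (-32388)/j(78, h) = (-7504/(-12693) + ((1530 + 6473)*(-855 - 2902))/4461) - (-32388)/(78 + 0) = (-7504*(-1/12693) + (8003*(-3757))*(1/4461)) - (-32388)/78 = (7504/12693 - 30067271*1/4461) - (-32388)/78 = (7504/12693 - 30067271/4461) - 1*(-5398/13) = -42401155051/6291497 + 5398/13 = -517253514857/81789461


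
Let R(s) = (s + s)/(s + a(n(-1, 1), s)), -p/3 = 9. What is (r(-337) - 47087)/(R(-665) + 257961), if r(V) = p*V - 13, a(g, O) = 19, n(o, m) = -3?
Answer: -646017/4385372 ≈ -0.14731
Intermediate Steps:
p = -27 (p = -3*9 = -27)
R(s) = 2*s/(19 + s) (R(s) = (s + s)/(s + 19) = (2*s)/(19 + s) = 2*s/(19 + s))
r(V) = -13 - 27*V (r(V) = -27*V - 13 = -13 - 27*V)
(r(-337) - 47087)/(R(-665) + 257961) = ((-13 - 27*(-337)) - 47087)/(2*(-665)/(19 - 665) + 257961) = ((-13 + 9099) - 47087)/(2*(-665)/(-646) + 257961) = (9086 - 47087)/(2*(-665)*(-1/646) + 257961) = -38001/(35/17 + 257961) = -38001/4385372/17 = -38001*17/4385372 = -646017/4385372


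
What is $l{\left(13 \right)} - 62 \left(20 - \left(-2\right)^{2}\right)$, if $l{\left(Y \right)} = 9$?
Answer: $-983$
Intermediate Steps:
$l{\left(13 \right)} - 62 \left(20 - \left(-2\right)^{2}\right) = 9 - 62 \left(20 - \left(-2\right)^{2}\right) = 9 - 62 \left(20 - 4\right) = 9 - 992 = -983$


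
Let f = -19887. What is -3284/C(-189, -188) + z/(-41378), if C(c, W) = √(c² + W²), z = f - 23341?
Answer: 21614/20689 - 3284*√71065/71065 ≈ -11.274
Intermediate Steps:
z = -43228 (z = -19887 - 23341 = -43228)
C(c, W) = √(W² + c²)
-3284/C(-189, -188) + z/(-41378) = -3284/√((-188)² + (-189)²) - 43228/(-41378) = -3284/√(35344 + 35721) - 43228*(-1/41378) = -3284*√71065/71065 + 21614/20689 = 21614/20689 - 3284*√71065/71065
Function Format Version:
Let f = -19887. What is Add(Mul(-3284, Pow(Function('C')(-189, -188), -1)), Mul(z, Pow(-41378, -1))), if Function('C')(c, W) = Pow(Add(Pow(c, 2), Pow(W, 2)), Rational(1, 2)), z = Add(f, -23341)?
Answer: Add(Rational(21614, 20689), Mul(Rational(-3284, 71065), Pow(71065, Rational(1, 2)))) ≈ -11.274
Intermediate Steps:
z = -43228 (z = Add(-19887, -23341) = -43228)
Function('C')(c, W) = Pow(Add(Pow(W, 2), Pow(c, 2)), Rational(1, 2))
Add(Mul(-3284, Pow(Function('C')(-189, -188), -1)), Mul(z, Pow(-41378, -1))) = Add(Mul(-3284, Pow(Pow(Add(Pow(-188, 2), Pow(-189, 2)), Rational(1, 2)), -1)), Mul(-43228, Pow(-41378, -1))) = Add(Mul(-3284, Pow(Pow(Add(35344, 35721), Rational(1, 2)), -1)), Mul(-43228, Rational(-1, 41378))) = Add(Mul(-3284, Pow(Pow(71065, Rational(1, 2)), -1)), Rational(21614, 20689)) = Add(Mul(-3284, Mul(Rational(1, 71065), Pow(71065, Rational(1, 2)))), Rational(21614, 20689)) = Add(Mul(Rational(-3284, 71065), Pow(71065, Rational(1, 2))), Rational(21614, 20689)) = Add(Rational(21614, 20689), Mul(Rational(-3284, 71065), Pow(71065, Rational(1, 2))))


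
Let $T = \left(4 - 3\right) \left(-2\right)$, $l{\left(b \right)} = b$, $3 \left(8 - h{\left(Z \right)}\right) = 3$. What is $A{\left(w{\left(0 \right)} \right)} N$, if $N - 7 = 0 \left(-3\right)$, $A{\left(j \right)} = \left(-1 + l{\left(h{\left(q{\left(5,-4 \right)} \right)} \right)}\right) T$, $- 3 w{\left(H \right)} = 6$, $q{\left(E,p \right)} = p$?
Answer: $-84$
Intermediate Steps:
$w{\left(H \right)} = -2$ ($w{\left(H \right)} = \left(- \frac{1}{3}\right) 6 = -2$)
$h{\left(Z \right)} = 7$ ($h{\left(Z \right)} = 8 - 1 = 7$)
$T = -2$ ($T = 1 \left(-2\right) = -2$)
$A{\left(j \right)} = -12$ ($A{\left(j \right)} = \left(-1 + 7\right) \left(-2\right) = 6 \left(-2\right) = -12$)
$N = 7$ ($N = 7 + 0 \left(-3\right) = 7 + 0 = 7$)
$A{\left(w{\left(0 \right)} \right)} N = \left(-12\right) 7 = -84$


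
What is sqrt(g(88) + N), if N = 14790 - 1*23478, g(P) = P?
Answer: 10*I*sqrt(86) ≈ 92.736*I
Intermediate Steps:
N = -8688 (N = 14790 - 23478 = -8688)
sqrt(g(88) + N) = sqrt(88 - 8688) = sqrt(-8600) = 10*I*sqrt(86)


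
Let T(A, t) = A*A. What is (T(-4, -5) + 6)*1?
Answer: 22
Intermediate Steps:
T(A, t) = A²
(T(-4, -5) + 6)*1 = ((-4)² + 6)*1 = (16 + 6)*1 = 22*1 = 22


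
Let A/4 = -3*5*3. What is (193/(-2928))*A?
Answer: 2895/244 ≈ 11.865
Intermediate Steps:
A = -180 (A = 4*(-3*5*3) = 4*(-15*3) = 4*(-45) = -180)
(193/(-2928))*A = (193/(-2928))*(-180) = (193*(-1/2928))*(-180) = -193/2928*(-180) = 2895/244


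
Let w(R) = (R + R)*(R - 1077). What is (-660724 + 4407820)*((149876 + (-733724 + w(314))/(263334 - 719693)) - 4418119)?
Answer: -7298780547715560504/456359 ≈ -1.5994e+13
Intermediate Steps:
w(R) = 2*R*(-1077 + R) (w(R) = (2*R)*(-1077 + R) = 2*R*(-1077 + R))
(-660724 + 4407820)*((149876 + (-733724 + w(314))/(263334 - 719693)) - 4418119) = (-660724 + 4407820)*((149876 + (-733724 + 2*314*(-1077 + 314))/(263334 - 719693)) - 4418119) = 3747096*((149876 + (-733724 + 2*314*(-763))/(-456359)) - 4418119) = 3747096*((149876 + (-733724 - 479164)*(-1/456359)) - 4418119) = 3747096*((149876 - 1212888*(-1/456359)) - 4418119) = 3747096*((149876 + 1212888/456359) - 4418119) = 3747096*(68398474372/456359 - 4418119) = 3747096*(-1947849894349/456359) = -7298780547715560504/456359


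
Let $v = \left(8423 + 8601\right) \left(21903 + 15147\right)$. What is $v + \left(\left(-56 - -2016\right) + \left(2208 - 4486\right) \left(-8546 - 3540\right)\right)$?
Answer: $658273068$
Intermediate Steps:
$v = 630739200$ ($v = 17024 \cdot 37050 = 630739200$)
$v + \left(\left(-56 - -2016\right) + \left(2208 - 4486\right) \left(-8546 - 3540\right)\right) = 630739200 + \left(\left(-56 - -2016\right) + \left(2208 - 4486\right) \left(-8546 - 3540\right)\right) = 630739200 + \left(\left(-56 + 2016\right) - -27531908\right) = 630739200 + \left(1960 + 27531908\right) = 630739200 + 27533868 = 658273068$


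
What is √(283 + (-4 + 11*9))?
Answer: 3*√42 ≈ 19.442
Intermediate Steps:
√(283 + (-4 + 11*9)) = √(283 + (-4 + 99)) = √(283 + 95) = √378 = 3*√42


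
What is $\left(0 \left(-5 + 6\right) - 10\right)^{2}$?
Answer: $100$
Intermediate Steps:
$\left(0 \left(-5 + 6\right) - 10\right)^{2} = \left(0 \cdot 1 - 10\right)^{2} = \left(0 - 10\right)^{2} = \left(-10\right)^{2} = 100$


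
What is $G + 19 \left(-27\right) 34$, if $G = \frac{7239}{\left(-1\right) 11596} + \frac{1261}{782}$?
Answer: $- \frac{79078175083}{4534036} \approx -17441.0$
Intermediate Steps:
$G = \frac{4480829}{4534036}$ ($G = \frac{7239}{-11596} + 1261 \cdot \frac{1}{782} = 7239 \left(- \frac{1}{11596}\right) + \frac{1261}{782} = - \frac{7239}{11596} + \frac{1261}{782} = \frac{4480829}{4534036} \approx 0.98827$)
$G + 19 \left(-27\right) 34 = \frac{4480829}{4534036} + 19 \left(-27\right) 34 = \frac{4480829}{4534036} - 17442 = - \frac{79078175083}{4534036}$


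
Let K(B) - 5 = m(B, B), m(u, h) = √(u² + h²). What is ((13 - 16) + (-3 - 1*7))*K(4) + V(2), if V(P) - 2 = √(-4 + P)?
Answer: -63 - √2*(52 - I) ≈ -136.54 + 1.4142*I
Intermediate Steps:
m(u, h) = √(h² + u²)
K(B) = 5 + √2*√(B²) (K(B) = 5 + √(B² + B²) = 5 + √(2*B²) = 5 + √2*√(B²))
V(P) = 2 + √(-4 + P)
((13 - 16) + (-3 - 1*7))*K(4) + V(2) = ((13 - 16) + (-3 - 1*7))*(5 + √2*√(4²)) + (2 + √(-4 + 2)) = (-3 + (-3 - 7))*(5 + √2*√16) + (2 + √(-2)) = (-3 - 10)*(5 + √2*4) + (2 + I*√2) = -13*(5 + 4*√2) + (2 + I*√2) = (-65 - 52*√2) + (2 + I*√2) = -63 - 52*√2 + I*√2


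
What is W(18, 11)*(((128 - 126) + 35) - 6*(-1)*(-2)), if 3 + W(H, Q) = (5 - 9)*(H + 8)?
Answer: -2675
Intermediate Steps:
W(H, Q) = -35 - 4*H (W(H, Q) = -3 + (5 - 9)*(H + 8) = -3 - 4*(8 + H) = -3 + (-32 - 4*H) = -35 - 4*H)
W(18, 11)*(((128 - 126) + 35) - 6*(-1)*(-2)) = (-35 - 4*18)*(((128 - 126) + 35) - 6*(-1)*(-2)) = (-35 - 72)*((2 + 35) + 6*(-2)) = -107*(37 - 12) = -107*25 = -2675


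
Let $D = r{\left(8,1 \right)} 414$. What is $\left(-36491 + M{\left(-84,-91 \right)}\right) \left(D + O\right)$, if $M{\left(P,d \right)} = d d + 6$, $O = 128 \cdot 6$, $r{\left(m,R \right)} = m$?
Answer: $-115072320$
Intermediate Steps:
$O = 768$
$M{\left(P,d \right)} = 6 + d^{2}$ ($M{\left(P,d \right)} = d^{2} + 6 = 6 + d^{2}$)
$D = 3312$ ($D = 8 \cdot 414 = 3312$)
$\left(-36491 + M{\left(-84,-91 \right)}\right) \left(D + O\right) = \left(-36491 + \left(6 + \left(-91\right)^{2}\right)\right) \left(3312 + 768\right) = \left(-36491 + \left(6 + 8281\right)\right) 4080 = \left(-36491 + 8287\right) 4080 = \left(-28204\right) 4080 = -115072320$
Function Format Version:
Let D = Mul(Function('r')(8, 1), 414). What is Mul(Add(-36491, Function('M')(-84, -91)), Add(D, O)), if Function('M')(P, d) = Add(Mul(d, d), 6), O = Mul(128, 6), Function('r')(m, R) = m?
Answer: -115072320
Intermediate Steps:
O = 768
Function('M')(P, d) = Add(6, Pow(d, 2)) (Function('M')(P, d) = Add(Pow(d, 2), 6) = Add(6, Pow(d, 2)))
D = 3312 (D = Mul(8, 414) = 3312)
Mul(Add(-36491, Function('M')(-84, -91)), Add(D, O)) = Mul(Add(-36491, Add(6, Pow(-91, 2))), Add(3312, 768)) = Mul(Add(-36491, Add(6, 8281)), 4080) = Mul(Add(-36491, 8287), 4080) = Mul(-28204, 4080) = -115072320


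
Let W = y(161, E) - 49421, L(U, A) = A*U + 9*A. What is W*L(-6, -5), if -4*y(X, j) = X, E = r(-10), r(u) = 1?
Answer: 2967675/4 ≈ 7.4192e+5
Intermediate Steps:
E = 1
y(X, j) = -X/4
L(U, A) = 9*A + A*U
W = -197845/4 (W = -1/4*161 - 49421 = -161/4 - 49421 = -197845/4 ≈ -49461.)
W*L(-6, -5) = -(-989225)*(9 - 6)/4 = -(-989225)*3/4 = -197845/4*(-15) = 2967675/4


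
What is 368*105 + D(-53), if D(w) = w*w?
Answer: 41449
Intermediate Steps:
D(w) = w**2
368*105 + D(-53) = 368*105 + (-53)**2 = 38640 + 2809 = 41449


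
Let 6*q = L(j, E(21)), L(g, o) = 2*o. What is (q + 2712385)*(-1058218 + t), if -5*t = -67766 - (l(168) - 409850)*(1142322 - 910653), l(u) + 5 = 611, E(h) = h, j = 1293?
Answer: -51434748580874304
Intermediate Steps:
l(u) = 606 (l(u) = -5 + 611 = 606)
t = -18961816094 (t = -(-67766 - (606 - 409850)*(1142322 - 910653))/5 = -(-67766 - (-409244)*231669)/5 = -(-67766 - 1*(-94809148236))/5 = -(-67766 + 94809148236)/5 = -⅕*94809080470 = -18961816094)
q = 7 (q = (2*21)/6 = (⅙)*42 = 7)
(q + 2712385)*(-1058218 + t) = (7 + 2712385)*(-1058218 - 18961816094) = 2712392*(-18962874312) = -51434748580874304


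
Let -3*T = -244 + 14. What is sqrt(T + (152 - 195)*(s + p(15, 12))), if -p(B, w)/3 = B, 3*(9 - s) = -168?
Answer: 5*I*sqrt(282)/3 ≈ 27.988*I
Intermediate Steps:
s = 65 (s = 9 - 1/3*(-168) = 9 + 56 = 65)
p(B, w) = -3*B
T = 230/3 (T = -(-244 + 14)/3 = -1/3*(-230) = 230/3 ≈ 76.667)
sqrt(T + (152 - 195)*(s + p(15, 12))) = sqrt(230/3 + (152 - 195)*(65 - 3*15)) = sqrt(230/3 - 43*(65 - 45)) = sqrt(230/3 - 43*20) = sqrt(230/3 - 860) = sqrt(-2350/3) = 5*I*sqrt(282)/3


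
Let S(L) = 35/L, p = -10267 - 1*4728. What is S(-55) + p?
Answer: -164952/11 ≈ -14996.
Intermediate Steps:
p = -14995 (p = -10267 - 4728 = -14995)
S(-55) + p = 35/(-55) - 14995 = 35*(-1/55) - 14995 = -7/11 - 14995 = -164952/11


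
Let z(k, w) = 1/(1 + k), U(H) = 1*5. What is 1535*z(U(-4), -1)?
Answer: 1535/6 ≈ 255.83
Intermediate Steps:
U(H) = 5
1535*z(U(-4), -1) = 1535/(1 + 5) = 1535/6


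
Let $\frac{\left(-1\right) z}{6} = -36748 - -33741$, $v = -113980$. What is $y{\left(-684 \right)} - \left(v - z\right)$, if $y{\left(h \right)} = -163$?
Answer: $131859$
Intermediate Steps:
$z = 18042$ ($z = - 6 \left(-36748 - -33741\right) = - 6 \left(-36748 + 33741\right) = \left(-6\right) \left(-3007\right) = 18042$)
$y{\left(-684 \right)} - \left(v - z\right) = -163 - \left(-113980 - 18042\right) = -163 - -132022 = -163 + 132022 = 131859$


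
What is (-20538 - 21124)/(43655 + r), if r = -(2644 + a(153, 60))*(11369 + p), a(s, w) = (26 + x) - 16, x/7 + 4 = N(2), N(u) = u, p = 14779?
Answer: 41662/68987065 ≈ 0.00060391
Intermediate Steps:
x = -14 (x = -28 + 7*2 = -28 + 14 = -14)
a(s, w) = -4 (a(s, w) = (26 - 14) - 16 = 12 - 16 = -4)
r = -69030720 (r = -(2644 - 4)*(11369 + 14779) = -2640*26148 = -1*69030720 = -69030720)
(-20538 - 21124)/(43655 + r) = (-20538 - 21124)/(43655 - 69030720) = -41662/(-68987065) = -41662*(-1/68987065) = 41662/68987065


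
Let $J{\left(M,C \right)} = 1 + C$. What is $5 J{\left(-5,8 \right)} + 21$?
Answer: $66$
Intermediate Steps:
$5 J{\left(-5,8 \right)} + 21 = 5 \left(1 + 8\right) + 21 = 5 \cdot 9 + 21 = 45 + 21 = 66$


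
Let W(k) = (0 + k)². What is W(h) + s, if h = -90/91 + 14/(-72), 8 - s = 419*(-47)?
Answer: 211449630505/10732176 ≈ 19702.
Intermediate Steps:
s = 19701 (s = 8 - 419*(-47) = 8 - 1*(-19693) = 8 + 19693 = 19701)
h = -3877/3276 (h = -90*1/91 + 14*(-1/72) = -90/91 - 7/36 = -3877/3276 ≈ -1.1835)
W(k) = k²
W(h) + s = (-3877/3276)² + 19701 = 15031129/10732176 + 19701 = 211449630505/10732176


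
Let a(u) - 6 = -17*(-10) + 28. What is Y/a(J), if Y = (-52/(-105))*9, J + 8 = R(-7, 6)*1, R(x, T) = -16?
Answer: 13/595 ≈ 0.021849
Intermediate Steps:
J = -24 (J = -8 - 16*1 = -8 - 16 = -24)
a(u) = 204 (a(u) = 6 + (-17*(-10) + 28) = 6 + (170 + 28) = 6 + 198 = 204)
Y = 156/35 (Y = -1/105*(-52)*9 = (52/105)*9 = 156/35 ≈ 4.4571)
Y/a(J) = (156/35)/204 = (156/35)*(1/204) = 13/595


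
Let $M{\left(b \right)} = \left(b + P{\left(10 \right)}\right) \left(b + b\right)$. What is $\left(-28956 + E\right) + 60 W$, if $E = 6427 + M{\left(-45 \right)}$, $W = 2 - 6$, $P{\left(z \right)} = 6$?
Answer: $-19259$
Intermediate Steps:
$W = -4$ ($W = 2 - 6 = -4$)
$M{\left(b \right)} = 2 b \left(6 + b\right)$ ($M{\left(b \right)} = \left(b + 6\right) \left(b + b\right) = \left(6 + b\right) 2 b = 2 b \left(6 + b\right)$)
$E = 9937$ ($E = 6427 + 2 \left(-45\right) \left(6 - 45\right) = 6427 + 2 \left(-45\right) \left(-39\right) = 6427 + 3510 = 9937$)
$\left(-28956 + E\right) + 60 W = \left(-28956 + 9937\right) + 60 \left(-4\right) = -19019 - 240 = -19259$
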